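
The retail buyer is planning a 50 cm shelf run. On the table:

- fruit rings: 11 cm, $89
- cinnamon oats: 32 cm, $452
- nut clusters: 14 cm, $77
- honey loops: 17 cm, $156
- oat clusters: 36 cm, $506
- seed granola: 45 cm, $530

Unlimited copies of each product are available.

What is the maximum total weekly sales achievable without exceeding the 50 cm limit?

Best packing: cinnamon oats + honey loops — 49 cm, 608 total.

608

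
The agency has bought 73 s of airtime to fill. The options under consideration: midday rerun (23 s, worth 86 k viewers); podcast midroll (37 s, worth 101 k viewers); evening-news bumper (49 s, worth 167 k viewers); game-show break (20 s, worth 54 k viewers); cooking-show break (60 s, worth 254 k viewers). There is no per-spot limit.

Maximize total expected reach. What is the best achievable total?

258

Greedy by ratio would take cooking-show break: 60 s used, total 254.
Replace cooking-show break with 3×midday rerun: the trade gains 4 net, giving 258 at 69 s.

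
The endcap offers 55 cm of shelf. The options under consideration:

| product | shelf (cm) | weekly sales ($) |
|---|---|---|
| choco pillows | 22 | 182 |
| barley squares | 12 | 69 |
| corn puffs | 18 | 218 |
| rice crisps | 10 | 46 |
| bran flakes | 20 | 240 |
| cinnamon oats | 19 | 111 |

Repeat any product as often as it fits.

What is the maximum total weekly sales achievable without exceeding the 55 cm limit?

Density check — corn puffs 12.11, bran flakes 12.00, choco pillows 8.27 are the best per cm.
3×corn puffs uses 54 of the 55 cm and totals 654.
That's the maximum — no swap from here does better than 654.

654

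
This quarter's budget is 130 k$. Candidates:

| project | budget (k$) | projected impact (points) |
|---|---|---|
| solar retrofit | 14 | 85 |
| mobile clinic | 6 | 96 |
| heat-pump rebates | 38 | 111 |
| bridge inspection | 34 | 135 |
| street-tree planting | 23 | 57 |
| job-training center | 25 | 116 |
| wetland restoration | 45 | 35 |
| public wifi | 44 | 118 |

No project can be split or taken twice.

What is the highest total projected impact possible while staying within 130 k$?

550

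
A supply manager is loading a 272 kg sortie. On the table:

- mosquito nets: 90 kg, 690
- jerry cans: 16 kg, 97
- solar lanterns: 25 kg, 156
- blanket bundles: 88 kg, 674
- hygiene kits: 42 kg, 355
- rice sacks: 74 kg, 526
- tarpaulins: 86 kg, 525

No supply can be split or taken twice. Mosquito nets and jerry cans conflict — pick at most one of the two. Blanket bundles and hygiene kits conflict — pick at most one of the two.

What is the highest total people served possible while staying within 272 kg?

1890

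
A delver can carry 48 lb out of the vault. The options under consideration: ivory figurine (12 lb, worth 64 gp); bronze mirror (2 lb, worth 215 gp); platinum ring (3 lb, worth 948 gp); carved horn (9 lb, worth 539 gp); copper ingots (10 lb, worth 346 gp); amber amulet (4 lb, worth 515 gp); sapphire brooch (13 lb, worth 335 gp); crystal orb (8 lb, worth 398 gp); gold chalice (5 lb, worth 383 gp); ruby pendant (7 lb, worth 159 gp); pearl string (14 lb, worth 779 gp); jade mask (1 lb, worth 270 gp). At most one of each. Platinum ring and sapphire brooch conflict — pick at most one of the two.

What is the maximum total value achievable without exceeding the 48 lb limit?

Density check — platinum ring 316.00, jade mask 270.00, amber amulet 128.75, bronze mirror 107.50 are the best per lb.
Best packing: bronze mirror + platinum ring + carved horn + amber amulet + crystal orb + gold chalice + pearl string + jade mask — 46 lb, 4047 total.
The spare 2 lb is too small for any remaining item, and no feasible exchange beats 4047.

4047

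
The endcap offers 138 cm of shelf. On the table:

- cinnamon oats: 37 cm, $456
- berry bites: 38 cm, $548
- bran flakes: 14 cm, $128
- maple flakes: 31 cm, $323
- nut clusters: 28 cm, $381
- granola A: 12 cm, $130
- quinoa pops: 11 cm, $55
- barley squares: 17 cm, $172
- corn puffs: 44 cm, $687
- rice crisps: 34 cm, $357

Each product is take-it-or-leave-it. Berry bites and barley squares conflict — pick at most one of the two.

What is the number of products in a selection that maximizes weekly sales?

5

Optimal total is 1874.
One optimal bundle: berry bites + bran flakes + nut clusters + granola A + corn puffs (136 cm).
Any selection reaching 1874 contains exactly 5 products.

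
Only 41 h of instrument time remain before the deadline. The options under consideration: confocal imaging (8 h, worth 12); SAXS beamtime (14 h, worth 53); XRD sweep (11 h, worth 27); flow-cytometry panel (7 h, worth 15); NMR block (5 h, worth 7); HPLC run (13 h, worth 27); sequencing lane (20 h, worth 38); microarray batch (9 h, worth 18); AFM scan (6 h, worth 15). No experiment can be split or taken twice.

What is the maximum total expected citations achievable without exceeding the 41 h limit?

113

Filling by ratio: SAXS beamtime + XRD sweep + flow-cytometry panel + AFM scan for 110, with 3 h left unused.
The 6 h tied up in AFM scan is better spent on microarray batch — total rises to 113 (41 h).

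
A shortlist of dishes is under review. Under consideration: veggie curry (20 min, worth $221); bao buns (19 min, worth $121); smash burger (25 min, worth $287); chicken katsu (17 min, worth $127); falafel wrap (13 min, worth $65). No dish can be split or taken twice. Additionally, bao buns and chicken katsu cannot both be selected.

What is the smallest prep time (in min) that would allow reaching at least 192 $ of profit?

Minimise min subject to total profit ≥ 192.
Taking veggie curry gives 221 (≥ 192) for 20 min.
Below 20 min the best achievable stays under 192.

20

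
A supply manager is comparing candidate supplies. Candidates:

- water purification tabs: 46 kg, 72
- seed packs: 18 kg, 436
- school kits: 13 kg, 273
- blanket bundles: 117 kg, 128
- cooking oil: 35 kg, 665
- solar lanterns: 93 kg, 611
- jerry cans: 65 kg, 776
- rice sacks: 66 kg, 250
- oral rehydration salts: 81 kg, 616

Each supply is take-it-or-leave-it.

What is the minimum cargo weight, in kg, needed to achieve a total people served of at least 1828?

118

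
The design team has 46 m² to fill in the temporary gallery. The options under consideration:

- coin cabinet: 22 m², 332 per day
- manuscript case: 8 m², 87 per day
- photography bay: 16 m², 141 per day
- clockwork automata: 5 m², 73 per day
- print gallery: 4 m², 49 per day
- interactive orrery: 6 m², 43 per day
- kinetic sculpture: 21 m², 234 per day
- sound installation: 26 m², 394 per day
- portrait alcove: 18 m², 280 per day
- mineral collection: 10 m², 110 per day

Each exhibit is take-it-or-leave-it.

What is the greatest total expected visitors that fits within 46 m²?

Density check — portrait alcove 15.56, sound installation 15.15, coin cabinet 15.09 are the best per m².
A density-first pass picks sound installation + portrait alcove — 674 at 44 m².
Dropping sound installation frees 26 m²; slotting in coin cabinet + clockwork automata (27 m²) lifts the total to 685 at 45 m².

685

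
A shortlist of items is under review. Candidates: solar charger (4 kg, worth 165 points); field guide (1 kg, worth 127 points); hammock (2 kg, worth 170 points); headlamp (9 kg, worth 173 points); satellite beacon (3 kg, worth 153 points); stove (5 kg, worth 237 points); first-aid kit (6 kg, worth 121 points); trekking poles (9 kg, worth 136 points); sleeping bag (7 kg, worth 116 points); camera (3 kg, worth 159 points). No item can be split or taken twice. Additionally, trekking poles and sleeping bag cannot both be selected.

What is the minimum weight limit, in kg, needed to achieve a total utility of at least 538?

9

Need the lightest bundle worth ≥ 538.
field guide + hammock + satellite beacon + camera: 609 utility at 9 kg.
Below 9 kg the best achievable stays under 538.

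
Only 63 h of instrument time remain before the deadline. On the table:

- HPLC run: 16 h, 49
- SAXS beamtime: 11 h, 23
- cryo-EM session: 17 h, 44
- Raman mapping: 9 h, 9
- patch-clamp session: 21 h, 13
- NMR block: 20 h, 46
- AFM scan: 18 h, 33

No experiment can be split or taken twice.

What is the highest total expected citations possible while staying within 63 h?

149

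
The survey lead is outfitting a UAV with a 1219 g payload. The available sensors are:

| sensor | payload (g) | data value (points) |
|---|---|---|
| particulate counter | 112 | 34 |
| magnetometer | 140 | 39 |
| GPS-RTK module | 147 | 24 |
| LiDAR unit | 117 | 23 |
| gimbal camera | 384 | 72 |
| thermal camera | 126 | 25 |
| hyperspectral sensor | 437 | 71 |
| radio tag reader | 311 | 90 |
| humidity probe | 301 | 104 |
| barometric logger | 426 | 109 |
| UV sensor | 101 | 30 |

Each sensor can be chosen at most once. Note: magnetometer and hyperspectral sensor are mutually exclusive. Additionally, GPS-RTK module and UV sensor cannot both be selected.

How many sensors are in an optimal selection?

Optimal total is 345.
particulate counter + magnetometer + LiDAR unit + thermal camera + radio tag reader + humidity probe + UV sensor hits 345 at 1208 g.
Every optimal selection uses 7 sensors.

7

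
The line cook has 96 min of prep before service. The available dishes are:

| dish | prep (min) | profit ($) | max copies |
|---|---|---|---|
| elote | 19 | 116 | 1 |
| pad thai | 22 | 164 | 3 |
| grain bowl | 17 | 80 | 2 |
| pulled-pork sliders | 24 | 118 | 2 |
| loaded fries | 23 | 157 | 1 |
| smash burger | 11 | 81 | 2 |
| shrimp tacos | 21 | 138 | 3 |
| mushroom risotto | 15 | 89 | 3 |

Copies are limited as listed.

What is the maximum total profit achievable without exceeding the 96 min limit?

689

The ratio heuristic lands on 3×pad thai + 2×smash burger (654) but leaves 8 min idle.
The 11 min tied up in smash burger is better spent on elote — total rises to 689 (96 min).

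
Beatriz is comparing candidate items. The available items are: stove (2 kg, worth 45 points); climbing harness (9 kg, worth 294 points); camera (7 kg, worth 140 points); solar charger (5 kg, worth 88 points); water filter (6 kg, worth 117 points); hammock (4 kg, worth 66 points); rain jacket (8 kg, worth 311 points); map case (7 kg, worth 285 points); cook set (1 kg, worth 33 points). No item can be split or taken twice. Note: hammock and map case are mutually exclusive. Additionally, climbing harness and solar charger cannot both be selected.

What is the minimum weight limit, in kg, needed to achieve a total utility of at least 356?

Need the lightest bundle worth ≥ 356.
stove + rain jacket reaches 356 using 10 kg.
No combination under 10 kg hits 356.

10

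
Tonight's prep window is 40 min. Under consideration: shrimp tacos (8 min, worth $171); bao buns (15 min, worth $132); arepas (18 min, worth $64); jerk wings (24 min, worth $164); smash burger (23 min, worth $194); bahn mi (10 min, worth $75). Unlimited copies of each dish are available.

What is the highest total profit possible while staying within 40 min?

Ranking by ratio (profit/min): shrimp tacos 21.38, bao buns 8.80, smash burger 8.43, bahn mi 7.50.
5×shrimp tacos uses 40 of the 40 min and totals 855.
Every other selection either busts 40 min or fails to beat 855.

855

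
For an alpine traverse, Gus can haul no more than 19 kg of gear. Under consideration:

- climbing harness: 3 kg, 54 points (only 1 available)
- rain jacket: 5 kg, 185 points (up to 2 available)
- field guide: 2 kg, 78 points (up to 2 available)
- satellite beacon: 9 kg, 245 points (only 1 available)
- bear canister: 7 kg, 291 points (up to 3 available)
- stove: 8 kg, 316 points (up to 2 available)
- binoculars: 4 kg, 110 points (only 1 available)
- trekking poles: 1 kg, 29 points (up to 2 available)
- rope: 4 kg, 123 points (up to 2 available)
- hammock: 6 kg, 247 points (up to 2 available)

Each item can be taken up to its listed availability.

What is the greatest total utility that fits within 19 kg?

785

A density-first pass picks 2×field guide + 2×bear canister + trekking poles — 767 at 19 kg.
Dropping 2×field guide and bear canister and trekking poles frees 12 kg; slotting in 2×hammock (12 kg) lifts the total to 785 at 19 kg.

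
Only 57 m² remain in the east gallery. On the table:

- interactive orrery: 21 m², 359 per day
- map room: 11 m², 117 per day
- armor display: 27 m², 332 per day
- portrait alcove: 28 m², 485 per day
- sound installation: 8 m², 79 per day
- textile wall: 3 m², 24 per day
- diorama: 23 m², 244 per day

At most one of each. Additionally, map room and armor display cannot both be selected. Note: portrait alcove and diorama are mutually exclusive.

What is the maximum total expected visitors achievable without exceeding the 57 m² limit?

923

The ratio ordering already packs tightly: interactive orrery + portrait alcove + sound installation, 57 m², 923.
That's the maximum — no feasible swap from here does better than 923.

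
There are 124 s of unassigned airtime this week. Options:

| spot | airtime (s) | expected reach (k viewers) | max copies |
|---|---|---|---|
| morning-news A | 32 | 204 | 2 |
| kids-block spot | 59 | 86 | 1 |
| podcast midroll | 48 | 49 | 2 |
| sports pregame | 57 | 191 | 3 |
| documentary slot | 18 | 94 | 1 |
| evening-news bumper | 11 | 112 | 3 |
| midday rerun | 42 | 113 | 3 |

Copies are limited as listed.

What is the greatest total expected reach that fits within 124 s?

838

Ranking by ratio (expected reach/s): evening-news bumper 10.18, morning-news A 6.38, documentary slot 5.22.
Taking 2×morning-news A + documentary slot + 3×evening-news bumper: 115 s used, 838 in expected reach.
Every other selection either busts 124 s or exceeds an availability limit or fails to beat 838.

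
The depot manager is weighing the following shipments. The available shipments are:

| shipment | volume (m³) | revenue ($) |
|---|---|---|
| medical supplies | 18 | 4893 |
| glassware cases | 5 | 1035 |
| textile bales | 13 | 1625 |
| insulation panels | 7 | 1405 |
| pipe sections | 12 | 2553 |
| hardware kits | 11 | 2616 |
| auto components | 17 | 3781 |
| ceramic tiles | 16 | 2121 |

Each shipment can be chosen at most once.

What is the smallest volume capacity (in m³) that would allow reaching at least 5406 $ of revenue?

23

Need the lightest bundle worth ≥ 5406.
Taking medical supplies + glassware cases gives 5928 (≥ 5406) for 23 m³.
Below 23 m³ the best achievable stays under 5406.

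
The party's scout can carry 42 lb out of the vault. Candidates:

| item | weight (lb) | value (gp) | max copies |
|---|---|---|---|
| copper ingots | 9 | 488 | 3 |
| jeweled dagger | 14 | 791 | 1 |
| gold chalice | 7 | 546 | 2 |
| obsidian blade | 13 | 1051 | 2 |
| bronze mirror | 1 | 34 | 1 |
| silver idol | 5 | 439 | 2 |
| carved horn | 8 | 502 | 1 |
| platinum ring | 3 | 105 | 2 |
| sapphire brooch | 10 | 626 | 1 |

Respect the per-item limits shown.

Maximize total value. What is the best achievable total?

3228

A density-first pass picks 2×obsidian blade + 2×silver idol + 2×platinum ring — 3190 at 42 lb.
Dropping 2×silver idol and 2×platinum ring frees 16 lb; slotting in 2×gold chalice + bronze mirror (15 lb) lifts the total to 3228 at 41 lb.
The spare 1 lb is too small for any remaining item, and no exchange beats 3228.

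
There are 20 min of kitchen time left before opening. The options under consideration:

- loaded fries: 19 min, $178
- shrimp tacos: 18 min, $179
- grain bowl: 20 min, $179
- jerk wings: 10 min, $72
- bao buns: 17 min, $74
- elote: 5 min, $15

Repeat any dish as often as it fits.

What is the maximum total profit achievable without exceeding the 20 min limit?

179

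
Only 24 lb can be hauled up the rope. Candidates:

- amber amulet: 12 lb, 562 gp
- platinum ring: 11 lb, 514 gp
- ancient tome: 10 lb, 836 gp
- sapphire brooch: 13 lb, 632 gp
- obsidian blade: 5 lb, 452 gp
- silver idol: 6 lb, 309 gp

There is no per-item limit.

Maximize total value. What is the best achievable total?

By value per lb: obsidian blade 90.40, ancient tome 83.60, silver idol 51.50 lead.
4×obsidian blade uses 20 of the 24 lb and totals 1808.
Nothing else within 24 lb beats 1808.

1808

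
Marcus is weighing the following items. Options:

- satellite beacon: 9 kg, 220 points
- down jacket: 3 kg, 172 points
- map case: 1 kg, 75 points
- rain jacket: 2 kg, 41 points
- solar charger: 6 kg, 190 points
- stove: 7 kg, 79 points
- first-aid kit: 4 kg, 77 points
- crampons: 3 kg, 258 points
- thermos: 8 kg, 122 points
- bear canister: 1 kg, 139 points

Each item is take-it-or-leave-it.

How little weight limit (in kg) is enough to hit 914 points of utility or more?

Look for the lowest-weight combination reaching 914.
down jacket + map case + rain jacket + solar charger + first-aid kit + crampons + bear canister reaches 952 using 20 kg.
No combination under 20 kg hits 914.

20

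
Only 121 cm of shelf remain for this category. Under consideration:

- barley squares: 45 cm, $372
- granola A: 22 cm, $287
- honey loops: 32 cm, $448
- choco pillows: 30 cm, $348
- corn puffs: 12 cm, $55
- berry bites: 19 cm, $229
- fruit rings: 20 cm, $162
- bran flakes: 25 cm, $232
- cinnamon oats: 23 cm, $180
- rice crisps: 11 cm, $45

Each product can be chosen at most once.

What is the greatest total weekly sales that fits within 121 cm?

The ratio heuristic lands on granola A + honey loops + choco pillows + corn puffs + berry bites (1367) but leaves 6 cm idle.
Replace choco pillows and corn puffs with bran flakes + cinnamon oats: the trade gains 9 net, giving 1376 at 121 cm.
Nothing else within 121 cm beats 1376.

1376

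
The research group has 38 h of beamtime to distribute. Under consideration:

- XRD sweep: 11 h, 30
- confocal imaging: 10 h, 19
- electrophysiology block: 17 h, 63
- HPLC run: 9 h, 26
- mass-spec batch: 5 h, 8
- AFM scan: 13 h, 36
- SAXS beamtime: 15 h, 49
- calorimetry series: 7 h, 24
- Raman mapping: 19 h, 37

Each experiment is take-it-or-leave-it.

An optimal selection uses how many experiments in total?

Best achievable expected citations is 123.
For example electrophysiology block + AFM scan + calorimetry series achieves it, using 37 h.
All optima have 3 experiments.

3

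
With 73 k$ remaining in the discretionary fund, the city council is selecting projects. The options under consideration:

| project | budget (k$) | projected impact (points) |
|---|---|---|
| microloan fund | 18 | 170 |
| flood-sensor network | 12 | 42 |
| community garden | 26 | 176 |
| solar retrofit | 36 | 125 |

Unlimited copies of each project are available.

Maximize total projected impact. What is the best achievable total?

680

4×microloan fund uses 72 of the 73 k$ and totals 680.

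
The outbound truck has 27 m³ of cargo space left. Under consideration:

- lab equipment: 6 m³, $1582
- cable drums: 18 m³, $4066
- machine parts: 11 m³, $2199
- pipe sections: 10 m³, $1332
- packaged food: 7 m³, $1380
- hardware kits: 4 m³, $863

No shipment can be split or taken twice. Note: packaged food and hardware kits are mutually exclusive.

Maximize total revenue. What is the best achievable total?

5648

Lab equipment + cable drums uses 24 of the 27 m³ and totals 5648.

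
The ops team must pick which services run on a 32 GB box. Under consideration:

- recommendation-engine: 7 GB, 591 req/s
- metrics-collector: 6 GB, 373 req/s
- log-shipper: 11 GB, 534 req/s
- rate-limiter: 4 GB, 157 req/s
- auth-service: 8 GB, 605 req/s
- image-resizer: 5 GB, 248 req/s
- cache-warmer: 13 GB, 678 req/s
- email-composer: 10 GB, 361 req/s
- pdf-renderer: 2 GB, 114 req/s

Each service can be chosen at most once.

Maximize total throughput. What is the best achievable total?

Taking the top-ratio services first gives recommendation-engine + metrics-collector + rate-limiter + auth-service + image-resizer + pdf-renderer for 2088 (32 GB).
Replace rate-limiter and image-resizer and pdf-renderer with log-shipper: the trade gains 15 net, giving 2103 at 32 GB.
Every other selection either busts 32 GB or fails to beat 2103.

2103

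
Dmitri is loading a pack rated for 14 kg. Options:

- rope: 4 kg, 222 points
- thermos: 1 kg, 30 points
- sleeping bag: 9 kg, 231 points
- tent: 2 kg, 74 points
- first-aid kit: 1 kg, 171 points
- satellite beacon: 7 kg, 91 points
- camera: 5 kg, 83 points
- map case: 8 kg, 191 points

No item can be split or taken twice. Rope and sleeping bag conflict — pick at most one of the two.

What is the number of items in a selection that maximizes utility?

Best achievable utility is 614.
rope + thermos + first-aid kit + map case hits 614 at 14 kg.
Every optimal selection uses 4 items.

4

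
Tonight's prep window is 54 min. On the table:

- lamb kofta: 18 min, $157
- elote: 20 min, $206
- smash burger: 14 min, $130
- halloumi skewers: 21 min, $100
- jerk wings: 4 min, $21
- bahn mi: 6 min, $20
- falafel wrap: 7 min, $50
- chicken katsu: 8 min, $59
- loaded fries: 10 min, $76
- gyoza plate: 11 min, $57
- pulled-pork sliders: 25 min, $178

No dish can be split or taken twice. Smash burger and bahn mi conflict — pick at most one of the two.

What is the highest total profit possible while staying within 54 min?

493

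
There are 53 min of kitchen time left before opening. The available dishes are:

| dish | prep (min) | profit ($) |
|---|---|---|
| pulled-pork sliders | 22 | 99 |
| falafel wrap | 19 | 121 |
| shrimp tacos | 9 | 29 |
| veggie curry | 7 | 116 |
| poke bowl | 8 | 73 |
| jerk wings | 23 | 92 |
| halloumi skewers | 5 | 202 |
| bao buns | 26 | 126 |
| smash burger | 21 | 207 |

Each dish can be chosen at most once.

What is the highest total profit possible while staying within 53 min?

The ratio heuristic lands on shrimp tacos + veggie curry + poke bowl + halloumi skewers + smash burger (627) but leaves 3 min idle.
Dropping shrimp tacos and poke bowl frees 17 min; slotting in falafel wrap (19 min) lifts the total to 646 at 52 min.

646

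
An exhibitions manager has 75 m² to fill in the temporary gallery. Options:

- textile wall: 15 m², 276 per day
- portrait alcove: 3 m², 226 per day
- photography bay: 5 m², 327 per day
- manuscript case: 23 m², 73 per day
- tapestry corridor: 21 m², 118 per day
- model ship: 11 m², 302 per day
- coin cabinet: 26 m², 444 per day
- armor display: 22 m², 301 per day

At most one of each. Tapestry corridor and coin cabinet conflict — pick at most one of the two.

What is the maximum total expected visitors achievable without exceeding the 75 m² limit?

1600

Ranking by ratio (expected visitors/m²): portrait alcove 75.33, photography bay 65.40, model ship 27.45.
The ratio heuristic lands on textile wall + portrait alcove + photography bay + model ship + coin cabinet (1575) but leaves 15 m² idle.
Replace textile wall with armor display: the trade gains 25 net, giving 1600 at 67 m².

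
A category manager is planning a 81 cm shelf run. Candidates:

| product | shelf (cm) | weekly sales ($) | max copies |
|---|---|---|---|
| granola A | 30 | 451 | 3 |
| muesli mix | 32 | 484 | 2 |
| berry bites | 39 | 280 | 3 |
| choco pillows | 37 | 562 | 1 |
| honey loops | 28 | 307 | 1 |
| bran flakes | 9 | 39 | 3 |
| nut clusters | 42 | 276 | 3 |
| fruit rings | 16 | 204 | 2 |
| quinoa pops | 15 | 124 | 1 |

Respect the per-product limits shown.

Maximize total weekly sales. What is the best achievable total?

1172

Ranking by ratio (weekly sales/cm): choco pillows 15.19, muesli mix 15.12, granola A 15.03.
A density-first pass picks muesli mix + choco pillows + bran flakes — 1085 at 78 cm.
Dropping choco pillows and bran flakes frees 46 cm; slotting in muesli mix + fruit rings (48 cm) lifts the total to 1172 at 80 cm.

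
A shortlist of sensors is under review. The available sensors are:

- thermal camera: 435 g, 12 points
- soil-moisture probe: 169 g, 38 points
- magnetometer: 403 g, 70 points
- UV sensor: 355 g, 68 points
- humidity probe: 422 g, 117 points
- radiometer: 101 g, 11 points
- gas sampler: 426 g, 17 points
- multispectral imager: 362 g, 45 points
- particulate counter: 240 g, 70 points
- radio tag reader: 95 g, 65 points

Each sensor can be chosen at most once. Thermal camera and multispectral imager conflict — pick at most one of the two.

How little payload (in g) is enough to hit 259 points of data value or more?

858

Minimise g subject to total data value ≥ 259.
Taking humidity probe + radiometer + particulate counter + radio tag reader gives 263 (≥ 259) for 858 g.
Any bundle with less than 858 g falls short of 259.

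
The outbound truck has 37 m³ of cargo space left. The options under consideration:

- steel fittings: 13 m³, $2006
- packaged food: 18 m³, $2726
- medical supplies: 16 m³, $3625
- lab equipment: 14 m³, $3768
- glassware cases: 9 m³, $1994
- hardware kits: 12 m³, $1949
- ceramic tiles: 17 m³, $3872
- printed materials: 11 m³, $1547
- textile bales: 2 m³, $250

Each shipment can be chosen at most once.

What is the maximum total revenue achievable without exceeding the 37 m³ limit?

7961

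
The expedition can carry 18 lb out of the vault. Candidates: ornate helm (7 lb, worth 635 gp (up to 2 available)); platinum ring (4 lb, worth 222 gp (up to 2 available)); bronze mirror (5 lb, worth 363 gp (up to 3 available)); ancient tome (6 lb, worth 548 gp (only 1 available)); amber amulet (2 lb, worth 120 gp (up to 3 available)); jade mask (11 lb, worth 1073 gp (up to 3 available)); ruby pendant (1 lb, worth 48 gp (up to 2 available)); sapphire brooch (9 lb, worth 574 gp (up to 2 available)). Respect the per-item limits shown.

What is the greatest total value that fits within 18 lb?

1708

Taking the top-ratio items first gives ancient tome + jade mask + ruby pendant for 1669 (18 lb).
Replace ancient tome and ruby pendant with ornate helm: the trade gains 39 net, giving 1708 at 18 lb.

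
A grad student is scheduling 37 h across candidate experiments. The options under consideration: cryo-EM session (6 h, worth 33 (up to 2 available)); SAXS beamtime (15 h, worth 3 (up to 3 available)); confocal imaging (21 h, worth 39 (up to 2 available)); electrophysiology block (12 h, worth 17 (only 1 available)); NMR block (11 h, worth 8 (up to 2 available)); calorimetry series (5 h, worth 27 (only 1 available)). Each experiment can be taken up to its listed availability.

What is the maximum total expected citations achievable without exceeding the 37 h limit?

Ranking by ratio (expected citations/h): cryo-EM session 5.50, calorimetry series 5.40, confocal imaging 1.86.
Taking 2×cryo-EM session + electrophysiology block + calorimetry series: 29 h used, 110 in expected citations.

110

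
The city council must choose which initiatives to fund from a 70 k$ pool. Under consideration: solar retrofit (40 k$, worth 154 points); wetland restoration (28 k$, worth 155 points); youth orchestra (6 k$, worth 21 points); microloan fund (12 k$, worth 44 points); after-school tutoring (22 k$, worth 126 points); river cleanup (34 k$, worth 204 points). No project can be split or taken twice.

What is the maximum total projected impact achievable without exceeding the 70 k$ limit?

Density check — river cleanup 6.00, after-school tutoring 5.73, wetland restoration 5.54, solar retrofit 3.85 are the best per k$.
The ratio heuristic lands on microloan fund + after-school tutoring + river cleanup (374) but leaves 2 k$ idle.
Replace microloan fund and after-school tutoring with wetland restoration + youth orchestra: the trade gains 6 net, giving 380 at 68 k$.

380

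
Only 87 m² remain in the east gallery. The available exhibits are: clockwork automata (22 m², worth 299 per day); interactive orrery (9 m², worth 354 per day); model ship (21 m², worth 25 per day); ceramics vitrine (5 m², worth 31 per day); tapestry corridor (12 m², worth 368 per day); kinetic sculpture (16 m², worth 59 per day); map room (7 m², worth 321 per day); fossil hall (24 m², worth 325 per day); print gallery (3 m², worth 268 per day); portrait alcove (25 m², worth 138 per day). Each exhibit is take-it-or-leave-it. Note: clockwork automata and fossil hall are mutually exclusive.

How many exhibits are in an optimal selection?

Best achievable expected visitors is 1805.
interactive orrery + ceramics vitrine + tapestry corridor + map room + fossil hall + print gallery + portrait alcove hits 1805 at 85 m².
Any selection reaching 1805 contains exactly 7 exhibits.

7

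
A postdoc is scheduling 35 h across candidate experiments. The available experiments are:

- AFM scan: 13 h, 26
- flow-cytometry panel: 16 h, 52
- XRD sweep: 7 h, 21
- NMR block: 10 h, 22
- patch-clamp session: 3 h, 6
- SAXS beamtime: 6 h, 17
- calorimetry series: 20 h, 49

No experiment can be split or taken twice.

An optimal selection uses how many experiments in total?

4

The maximum expected citations within 35 h is 97.
For example flow-cytometry panel + NMR block + patch-clamp session + SAXS beamtime achieves it, using 35 h.
Every optimal selection uses 4 experiments.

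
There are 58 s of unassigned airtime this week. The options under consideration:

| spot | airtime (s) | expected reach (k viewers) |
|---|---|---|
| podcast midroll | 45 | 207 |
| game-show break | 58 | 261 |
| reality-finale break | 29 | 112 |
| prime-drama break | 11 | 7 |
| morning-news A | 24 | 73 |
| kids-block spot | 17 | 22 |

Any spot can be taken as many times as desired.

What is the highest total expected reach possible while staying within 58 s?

Ranking by ratio (expected reach/s): podcast midroll 4.60, game-show break 4.50, reality-finale break 3.86.
Filling by ratio: podcast midroll + prime-drama break for 214, with 2 s left unused.
Dropping podcast midroll and prime-drama break frees 56 s; slotting in game-show break (58 s) lifts the total to 261 at 58 s.
That's the maximum — no swap from here does better than 261.

261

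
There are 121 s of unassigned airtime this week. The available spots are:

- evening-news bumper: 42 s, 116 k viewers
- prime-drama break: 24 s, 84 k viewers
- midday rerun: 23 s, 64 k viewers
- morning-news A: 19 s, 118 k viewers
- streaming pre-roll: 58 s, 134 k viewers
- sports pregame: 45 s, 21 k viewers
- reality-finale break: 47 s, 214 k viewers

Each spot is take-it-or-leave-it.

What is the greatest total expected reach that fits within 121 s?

Taking prime-drama break + midday rerun + morning-news A + reality-finale break: 113 s used, 480 in expected reach.
Runner-up evening-news bumper + morning-news A + reality-finale break tops out at 448.

480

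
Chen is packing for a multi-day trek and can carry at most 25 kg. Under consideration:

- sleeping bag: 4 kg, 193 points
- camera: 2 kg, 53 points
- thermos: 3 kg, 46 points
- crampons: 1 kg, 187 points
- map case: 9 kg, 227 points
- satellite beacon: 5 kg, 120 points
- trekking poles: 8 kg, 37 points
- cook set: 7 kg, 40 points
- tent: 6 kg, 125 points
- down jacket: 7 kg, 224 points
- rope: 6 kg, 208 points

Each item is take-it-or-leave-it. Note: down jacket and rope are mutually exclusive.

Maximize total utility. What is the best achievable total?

Taking sleeping bag + crampons + map case + satellite beacon + rope: 25 kg used, 935 in utility.
Runner-up sleeping bag + camera + thermos + crampons + map case + rope tops out at 914.

935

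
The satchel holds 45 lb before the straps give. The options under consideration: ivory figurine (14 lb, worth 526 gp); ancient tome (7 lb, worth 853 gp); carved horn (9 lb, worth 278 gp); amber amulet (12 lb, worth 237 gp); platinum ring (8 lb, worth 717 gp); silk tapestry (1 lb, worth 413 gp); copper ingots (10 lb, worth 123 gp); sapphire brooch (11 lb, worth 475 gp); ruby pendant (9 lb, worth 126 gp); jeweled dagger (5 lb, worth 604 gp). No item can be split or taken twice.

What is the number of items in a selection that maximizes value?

6

Best achievable value is 3391.
ivory figurine + ancient tome + carved horn + platinum ring + silk tapestry + jeweled dagger hits 3391 at 44 lb.
Any selection reaching 3391 contains exactly 6 items.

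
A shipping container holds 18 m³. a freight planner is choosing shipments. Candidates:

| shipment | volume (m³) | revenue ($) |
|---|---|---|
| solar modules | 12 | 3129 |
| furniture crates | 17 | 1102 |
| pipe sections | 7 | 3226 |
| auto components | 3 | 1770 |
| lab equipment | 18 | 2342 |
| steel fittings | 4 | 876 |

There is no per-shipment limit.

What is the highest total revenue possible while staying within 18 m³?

6×auto components uses 18 of the 18 m³ and totals 10620.
No other feasible combination exceeds 10620.

10620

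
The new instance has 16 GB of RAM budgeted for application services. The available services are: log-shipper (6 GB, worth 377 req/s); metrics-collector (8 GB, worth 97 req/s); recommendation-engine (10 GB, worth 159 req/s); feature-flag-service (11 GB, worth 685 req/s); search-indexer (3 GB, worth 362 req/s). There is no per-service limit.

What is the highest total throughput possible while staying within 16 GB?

Best packing: 5×search-indexer — 15 GB, 1810 total.
Nothing else within 16 GB beats 1810.

1810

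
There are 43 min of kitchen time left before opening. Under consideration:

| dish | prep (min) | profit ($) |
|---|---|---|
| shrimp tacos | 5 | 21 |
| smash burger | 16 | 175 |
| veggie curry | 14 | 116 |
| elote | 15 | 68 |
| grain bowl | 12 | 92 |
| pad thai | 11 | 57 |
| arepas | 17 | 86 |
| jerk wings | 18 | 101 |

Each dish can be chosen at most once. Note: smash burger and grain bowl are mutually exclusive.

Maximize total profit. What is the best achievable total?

By profit per min: smash burger 10.94, veggie curry 8.29, grain bowl 7.67, jerk wings 5.61 lead.
Smash burger + veggie curry + pad thai uses 41 of the 43 min and totals 348.
Runner-up shrimp tacos + smash burger + veggie curry tops out at 312.

348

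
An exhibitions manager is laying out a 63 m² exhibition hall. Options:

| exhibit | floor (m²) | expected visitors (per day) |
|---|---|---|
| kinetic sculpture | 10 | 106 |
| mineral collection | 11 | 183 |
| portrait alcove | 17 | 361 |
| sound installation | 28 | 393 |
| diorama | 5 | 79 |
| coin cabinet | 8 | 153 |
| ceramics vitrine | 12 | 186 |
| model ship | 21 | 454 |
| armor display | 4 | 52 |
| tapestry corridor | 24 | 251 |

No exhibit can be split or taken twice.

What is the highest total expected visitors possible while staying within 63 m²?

1233

By expected visitors per m²: model ship 21.62, portrait alcove 21.24, coin cabinet 19.12, mineral collection 16.64 lead.
A density-first pass picks mineral collection + portrait alcove + diorama + coin cabinet + model ship — 1230 at 62 m².
Replace mineral collection with ceramics vitrine: the trade gains 3 net, giving 1233 at 63 m².
That's the maximum — no swap from here does better than 1233.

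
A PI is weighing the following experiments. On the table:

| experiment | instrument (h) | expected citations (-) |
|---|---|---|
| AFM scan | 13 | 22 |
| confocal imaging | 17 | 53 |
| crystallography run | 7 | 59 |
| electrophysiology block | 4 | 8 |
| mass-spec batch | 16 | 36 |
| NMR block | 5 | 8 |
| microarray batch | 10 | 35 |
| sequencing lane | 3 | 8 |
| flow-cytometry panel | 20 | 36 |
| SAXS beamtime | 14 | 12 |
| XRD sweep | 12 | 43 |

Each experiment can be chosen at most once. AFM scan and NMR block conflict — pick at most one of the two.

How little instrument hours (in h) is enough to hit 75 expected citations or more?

14

Need the lightest bundle worth ≥ 75.
Taking crystallography run + electrophysiology block + sequencing lane gives 75 (≥ 75) for 14 h.
Any bundle with less than 14 h falls short of 75.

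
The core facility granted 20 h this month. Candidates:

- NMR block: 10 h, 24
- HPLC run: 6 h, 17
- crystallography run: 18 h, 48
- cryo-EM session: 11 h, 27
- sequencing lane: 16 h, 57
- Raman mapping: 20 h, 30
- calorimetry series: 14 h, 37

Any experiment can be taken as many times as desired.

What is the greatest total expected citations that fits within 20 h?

57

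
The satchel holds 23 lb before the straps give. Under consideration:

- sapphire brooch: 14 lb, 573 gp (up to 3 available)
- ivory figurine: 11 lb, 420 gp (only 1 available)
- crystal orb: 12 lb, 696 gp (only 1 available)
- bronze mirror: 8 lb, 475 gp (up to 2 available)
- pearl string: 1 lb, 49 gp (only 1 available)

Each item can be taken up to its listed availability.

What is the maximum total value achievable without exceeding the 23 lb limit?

1220

A density-first pass picks 2×bronze mirror + pearl string — 999 at 17 lb.
Replace bronze mirror with crystal orb: the trade gains 221 net, giving 1220 at 21 lb.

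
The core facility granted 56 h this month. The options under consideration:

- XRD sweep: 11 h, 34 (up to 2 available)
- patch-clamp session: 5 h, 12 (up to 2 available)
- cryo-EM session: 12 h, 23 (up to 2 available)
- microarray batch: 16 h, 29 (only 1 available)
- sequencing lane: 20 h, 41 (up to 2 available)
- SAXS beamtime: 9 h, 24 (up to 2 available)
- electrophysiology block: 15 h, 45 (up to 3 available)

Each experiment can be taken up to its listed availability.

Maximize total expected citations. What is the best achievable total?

Taking the top-ratio experiments first gives 2×XRD sweep + 2×electrophysiology block for 158 (52 h).
Replace XRD sweep with electrophysiology block: the trade gains 11 net, giving 169 at 56 h.
Nothing else within 56 h beats 169.

169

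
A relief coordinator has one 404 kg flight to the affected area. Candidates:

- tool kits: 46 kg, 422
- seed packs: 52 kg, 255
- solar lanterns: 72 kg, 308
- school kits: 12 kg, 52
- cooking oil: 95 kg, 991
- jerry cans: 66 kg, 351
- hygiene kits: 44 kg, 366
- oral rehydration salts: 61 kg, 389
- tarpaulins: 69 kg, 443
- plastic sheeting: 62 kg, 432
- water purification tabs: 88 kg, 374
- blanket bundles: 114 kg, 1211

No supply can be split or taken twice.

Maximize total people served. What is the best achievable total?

Ranking by ratio (people served/kg): blanket bundles 10.62, cooking oil 10.43, tool kits 9.17, hygiene kits 8.32.
Greedy by ratio would take tool kits + school kits + cooking oil + hygiene kits + plastic sheeting + blanket bundles: 373 kg used, total 3474.
Replace hygiene kits with tarpaulins: the trade gains 77 net, giving 3551 at 398 kg.
The closest alternative, tool kits + school kits + cooking oil + oral rehydration salts + tarpaulins + blanket bundles, reaches only 3508.

3551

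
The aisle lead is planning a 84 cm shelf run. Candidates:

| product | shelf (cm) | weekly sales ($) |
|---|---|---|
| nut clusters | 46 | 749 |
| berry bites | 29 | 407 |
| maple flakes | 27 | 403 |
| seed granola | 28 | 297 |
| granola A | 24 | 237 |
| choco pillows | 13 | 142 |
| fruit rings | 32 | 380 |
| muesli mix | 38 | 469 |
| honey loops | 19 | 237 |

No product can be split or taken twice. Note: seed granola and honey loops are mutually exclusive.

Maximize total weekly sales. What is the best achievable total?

1218

Density check — nut clusters 16.28, maple flakes 14.93, berry bites 14.03 are the best per cm.
A density-first pass picks nut clusters + maple flakes — 1152 at 73 cm.
The 27 cm tied up in maple flakes is better spent on muesli mix — total rises to 1218 (84 cm).
Runner-up nut clusters + berry bites tops out at 1156.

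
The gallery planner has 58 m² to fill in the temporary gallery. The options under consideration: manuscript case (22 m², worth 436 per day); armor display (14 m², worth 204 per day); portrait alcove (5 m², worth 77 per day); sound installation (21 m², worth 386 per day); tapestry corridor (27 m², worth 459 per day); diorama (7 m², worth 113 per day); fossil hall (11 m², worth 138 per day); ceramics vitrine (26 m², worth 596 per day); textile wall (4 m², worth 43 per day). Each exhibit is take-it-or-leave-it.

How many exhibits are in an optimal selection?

The maximum expected visitors within 58 m² is 1152.
For example manuscript case + portrait alcove + ceramics vitrine + textile wall achieves it, using 57 m².
Any selection reaching 1152 contains exactly 4 exhibits.

4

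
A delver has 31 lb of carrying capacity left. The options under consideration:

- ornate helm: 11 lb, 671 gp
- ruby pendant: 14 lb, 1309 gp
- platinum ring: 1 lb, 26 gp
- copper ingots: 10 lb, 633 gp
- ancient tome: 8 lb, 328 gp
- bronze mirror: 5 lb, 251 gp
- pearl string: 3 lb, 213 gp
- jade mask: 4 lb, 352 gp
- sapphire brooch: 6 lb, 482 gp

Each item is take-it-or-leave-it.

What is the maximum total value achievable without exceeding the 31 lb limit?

By value per lb: ruby pendant 93.50, jade mask 88.00, sapphire brooch 80.33 lead.
A density-first pass picks ruby pendant + platinum ring + pearl string + jade mask + sapphire brooch — 2382 at 28 lb.
Replace platinum ring and sapphire brooch with copper ingots: the trade gains 125 net, giving 2507 at 31 lb.
The closest alternative, ornate helm + ruby pendant + sapphire brooch, reaches only 2462.

2507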